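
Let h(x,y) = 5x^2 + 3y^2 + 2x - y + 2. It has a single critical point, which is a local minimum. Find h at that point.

∂h/∂x = 10x + 2 = 0 and ∂h/∂y = 6y - 1 = 0, so (x, y) = (-1/5, 1/6).
The Hessian has h_{xx} = 10, h_{yy} = 6, h_{xy} = 0, giving D = 60 > 0 with h_{xx} > 0, so the point is a local minimum.
h(-1/5, 1/6) = 103/60.

103/60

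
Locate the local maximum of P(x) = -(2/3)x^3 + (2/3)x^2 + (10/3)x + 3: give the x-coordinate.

5/3

P'(x) = -2x^2 + (4/3)x + 10/3. Setting P'(x) = 0 gives x ∈ {-1, 5/3}.
P''(x) = -4x + 4/3. P''(-1) = 16/3 > 0 ⇒ local minimum; P''(5/3) = -16/3 < 0 ⇒ local maximum.
The local maximum is P(5/3) = 593/81.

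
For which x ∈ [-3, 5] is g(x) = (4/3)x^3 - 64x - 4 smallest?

4

Differentiating, g'(x) = 4x^2 - 64; whose only zero in [-3, 5] is x = 4.
Candidates: g(-3) = 152, g(4) = -524/3, g(5) = -472/3.
The minimum over the interval is -524/3, attained at x = 4.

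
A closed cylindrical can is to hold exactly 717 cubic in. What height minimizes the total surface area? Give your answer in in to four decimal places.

9.7008

With radius r and height h, πr²h = 717 so h = 717/(πr²), and S(r) = 2πr² + 2πrh = 2πr² + 2·717/r.
S'(r) = 4πr − 2·717/r² = 0 ⇒ r³ = 717/(2π), so r ≈ 4.8504 and h = 2r ≈ 9.7008.
S''(r) = 4π + 4·717/r³ > 0, so this is the minimum; S ≈ 443.4663.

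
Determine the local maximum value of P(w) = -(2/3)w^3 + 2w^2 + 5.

P'(w) = -2w^2 + 4w. Setting P'(w) = 0 gives w ∈ {0, 2}.
Since P''(w) = -4w + 4, we get P''(0) = 4 > 0 ⇒ local minimum; P''(2) = -4 < 0 ⇒ local maximum.
The local maximum is P(2) = 23/3.

23/3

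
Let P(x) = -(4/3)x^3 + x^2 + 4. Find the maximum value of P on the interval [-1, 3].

Differentiating, P'(x) = -4x^2 + 2x; which vanishes at x = 0 and x = 1/2.
Compare values at every candidate in [-1, 3]: P(-1) = 19/3; P(0) = 4; P(1/2) = 49/12; P(3) = -23.
Hence the absolute maximum is 19/3 at x = -1.

19/3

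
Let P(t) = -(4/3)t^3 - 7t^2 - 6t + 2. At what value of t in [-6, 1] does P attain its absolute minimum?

P'(t) = -4t^2 - 14t - 6, which vanishes at t = -3 and t = -1/2.
Compare values at every candidate in [-6, 1]: P(-6) = 74; P(-3) = -7; P(-1/2) = 41/12; P(1) = -37/3.
So the minimum is P(1) = -37/3.

1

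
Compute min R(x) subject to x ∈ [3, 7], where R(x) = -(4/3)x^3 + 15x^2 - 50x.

Differentiating, R'(x) = -4x^2 + 30x - 50; whose only zero in [3, 7] is x = 5.
Compare values at every candidate in [3, 7]: R(3) = -51,  R(5) = -125/3,  R(7) = -217/3.
Hence the absolute minimum is -217/3 at x = 7.

-217/3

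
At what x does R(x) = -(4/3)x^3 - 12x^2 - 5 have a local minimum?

-6

R'(x) = -4x^2 - 24x = 0 at x = -6, 0.
Since R''(x) = -8x - 24, we get R''(-6) = 24 > 0 ⇒ local minimum; R''(0) = -24 < 0 ⇒ local maximum.
The local minimum is R(-6) = -149.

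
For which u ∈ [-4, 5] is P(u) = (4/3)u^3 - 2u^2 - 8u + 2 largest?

5

The derivative is 4u^2 - 4u - 8, which vanishes at u = -1 and u = 2.
Evaluating at the critical points and endpoints: P(-4) = -250/3; P(-1) = 20/3; P(2) = -34/3; P(5) = 236/3.
So the maximum is P(5) = 236/3.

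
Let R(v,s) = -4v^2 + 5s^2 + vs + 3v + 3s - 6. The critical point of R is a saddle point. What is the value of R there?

∂R/∂v = -8v + s + 3 = 0 and ∂R/∂s = v + 10s + 3 = 0, so (v, s) = (1/3, -1/3).
The Hessian has R_{vv} = -8, R_{ss} = 10, R_{vs} = 1, giving D = -81 < 0, so the point is a saddle point.
R(1/3, -1/3) = -6.

-6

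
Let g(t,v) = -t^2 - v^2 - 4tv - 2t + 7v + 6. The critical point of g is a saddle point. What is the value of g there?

-37/12

∂g/∂t = -2t - 4v - 2 = 0 and ∂g/∂v = -4t - 2v + 7 = 0, so (t, v) = (8/3, -11/6).
The Hessian has g_{tt} = -2, g_{vv} = -2, g_{tv} = -4, giving D = -12 < 0, so the point is a saddle point.
g(8/3, -11/6) = -37/12.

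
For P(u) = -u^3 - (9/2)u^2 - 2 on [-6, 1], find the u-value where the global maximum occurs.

P'(u) = -3u^2 - 9u, which vanishes at u = -3 and u = 0.
Evaluating at the critical points and endpoints: P(-6) = 52, P(-3) = -31/2, P(0) = -2, P(1) = -15/2.
Hence the absolute maximum is 52 at u = -6.

-6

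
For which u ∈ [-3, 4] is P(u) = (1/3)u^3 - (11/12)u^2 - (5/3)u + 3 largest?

-2/3

The derivative is u^2 - (11/6)u - 5/3, which vanishes at u = -2/3 and u = 5/2.
Evaluating at the critical points and endpoints: P(-3) = -37/4, P(-2/3) = 292/81, P(5/2) = -27/16, P(4) = 3.
The maximum over the interval is 292/81, attained at u = -2/3.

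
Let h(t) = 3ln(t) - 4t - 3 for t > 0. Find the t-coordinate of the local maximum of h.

3/4

h'(t) = 3/t − 4 = 0 gives t = 3/4.
h''(t) = -3/t², which is negative for t > 0, so this is a local maximum.
h(3/4) = 3·ln(3/4) - 3 - 3 ≈ -6.8630.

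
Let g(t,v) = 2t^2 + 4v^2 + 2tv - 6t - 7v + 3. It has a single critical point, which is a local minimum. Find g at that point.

-37/14

∂g/∂t = 4t + 2v - 6 = 0 and ∂g/∂v = 2t + 8v - 7 = 0, so (t, v) = (17/14, 4/7).
The Hessian has g_{tt} = 4, g_{vv} = 8, g_{tv} = 2, giving D = 28 > 0 with g_{tt} > 0, so the point is a local minimum.
g(17/14, 4/7) = -37/14.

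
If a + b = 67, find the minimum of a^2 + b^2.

4489/2

With a + b = 67, a^2 + b^2 = a^2 + (67 − a)^2.
The derivative 2a − 2(67 − a) = 4a − 134 vanishes at a = 67/2; second derivative 4 > 0, a minimum.
The minimum is 2·(67/2)^2 = 4489/2.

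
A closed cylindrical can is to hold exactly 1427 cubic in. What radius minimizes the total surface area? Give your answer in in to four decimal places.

6.1012

With radius r and height h, πr²h = 1427 so h = 1427/(πr²), and S(r) = 2πr² + 2πrh = 2πr² + 2·1427/r.
S'(r) = 4πr − 2·1427/r² = 0 ⇒ r³ = 1427/(2π), so r ≈ 6.1012 and h = 2r ≈ 12.2024.
S''(r) = 4π + 4·1427/r³ > 0, so this is the minimum; S ≈ 701.6662.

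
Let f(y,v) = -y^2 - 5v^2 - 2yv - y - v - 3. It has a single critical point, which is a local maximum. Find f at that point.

-11/4

∂f/∂y = -2y - 2v - 1 = 0 and ∂f/∂v = -2y - 10v - 1 = 0, so (y, v) = (-1/2, 0).
The Hessian has f_{yy} = -2, f_{vv} = -10, f_{yv} = -2, giving D = 16 > 0 with f_{yy} < 0, so the point is a local maximum.
f(-1/2, 0) = -11/4.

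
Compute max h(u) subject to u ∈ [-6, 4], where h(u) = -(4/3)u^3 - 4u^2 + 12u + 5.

77

The derivative is -4u^2 - 8u + 12, which vanishes at u = -3 and u = 1.
Compare values at every candidate in [-6, 4]: h(-6) = 77, h(-3) = -31, h(1) = 35/3, h(4) = -289/3.
The maximum over the interval is 77, attained at u = -6.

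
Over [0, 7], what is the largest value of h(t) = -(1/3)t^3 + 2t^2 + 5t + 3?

Differentiating, h'(t) = -t^2 + 4t + 5; whose only zero in [0, 7] is t = 5.
Candidates: h(0) = 3,  h(5) = 109/3,  h(7) = 65/3.
Hence the absolute maximum is 109/3 at t = 5.

109/3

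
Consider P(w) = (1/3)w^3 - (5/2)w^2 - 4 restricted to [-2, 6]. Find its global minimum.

-149/6

The derivative is w^2 - 5w, which vanishes at w = 0 and w = 5.
Compare values at every candidate in [-2, 6]: P(-2) = -50/3; P(0) = -4; P(5) = -149/6; P(6) = -22.
So the minimum is P(5) = -149/6.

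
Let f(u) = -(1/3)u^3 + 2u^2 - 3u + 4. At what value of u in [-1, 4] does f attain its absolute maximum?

f'(u) = -u^2 + 4u - 3, which vanishes at u = 1 and u = 3.
Candidates: f(-1) = 28/3,  f(1) = 8/3,  f(3) = 4,  f(4) = 8/3.
The maximum over the interval is 28/3, attained at u = -1.

-1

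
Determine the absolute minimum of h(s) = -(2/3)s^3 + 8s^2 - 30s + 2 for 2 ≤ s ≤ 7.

-134/3

Differentiating, h'(s) = -2s^2 + 16s - 30; which vanishes at s = 3 and s = 5.
Candidates: h(2) = -94/3, h(3) = -34, h(5) = -94/3, h(7) = -134/3.
Hence the absolute minimum is -134/3 at s = 7.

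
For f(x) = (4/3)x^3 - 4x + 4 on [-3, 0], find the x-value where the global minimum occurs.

f'(x) = 4x^2 - 4, whose only zero in [-3, 0] is x = -1.
Evaluating at the critical points and endpoints: f(-3) = -20,  f(-1) = 20/3,  f(0) = 4.
So the minimum is f(-3) = -20.

-3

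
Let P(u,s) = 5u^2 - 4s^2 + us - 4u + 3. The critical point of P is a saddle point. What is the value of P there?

∂P/∂u = 10u + s - 4 = 0 and ∂P/∂s = u - 8s = 0, so (u, s) = (32/81, 4/81).
The Hessian has P_{uu} = 10, P_{ss} = -8, P_{us} = 1, giving D = -81 < 0, so the point is a saddle point.
P(32/81, 4/81) = 179/81.

179/81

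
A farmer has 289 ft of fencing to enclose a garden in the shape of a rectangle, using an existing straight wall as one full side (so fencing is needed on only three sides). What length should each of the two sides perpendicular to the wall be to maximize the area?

Let the sides perpendicular to the wall have length x and the parallel side y, so 2x + y = 289 and the area is A = xy = x(289 − 2x).
A'(x) = 289 − 4x = 0 gives x = 289/4, and A''(x) = −4 < 0 confirms a maximum.
Then y = 289 − 2·289/4 = 289/2 and A = 83521/8.

289/4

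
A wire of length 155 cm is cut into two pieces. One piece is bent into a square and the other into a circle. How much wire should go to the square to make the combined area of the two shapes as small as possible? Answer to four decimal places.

Let x be the length used for the square. Square side x/4; circle radius (155−x)/(2π).
A(x) = (x/4)² + π·((155−x)/(2π))² = x²/16 + (155−x)²/(4π) for 0 ≤ x ≤ 155. A'(x) = x/8 − (155−x)/(2π) = 0 gives x = 4·155/(π+4) ≈ 86.8154.
A'' = 1/8 + 1/(2π) > 0, so this gives the minimum combined area; x ≈ 86.8154 cm to the square.

86.8154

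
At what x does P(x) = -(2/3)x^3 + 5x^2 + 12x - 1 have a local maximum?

6

Critical points: P'(x) = -2x^2 + 10x + 12 vanishes at x = -1, 6.
P''(x) = -4x + 10. P''(-1) = 14 > 0 ⇒ local minimum; P''(6) = -14 < 0 ⇒ local maximum.
Thus P has its local maximum at x = 6, with value 107.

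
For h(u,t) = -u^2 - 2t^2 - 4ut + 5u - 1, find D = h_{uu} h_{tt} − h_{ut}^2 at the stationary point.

-8

∂h/∂u = -2u - 4t + 5 = 0 and ∂h/∂t = -4u - 4t = 0, so (u, t) = (-5/2, 5/2).
The Hessian has h_{uu} = -2, h_{tt} = -4, h_{ut} = -4, giving D = -8 < 0, so the point is a saddle point.
D = (-2)·(-4) − (-4)^2 = -8.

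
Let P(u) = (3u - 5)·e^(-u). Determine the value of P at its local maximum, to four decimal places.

Differentiating with the product rule gives P'(u) = (-3u + 8)·e^(-u). Since e^(-u) > 0, the only critical point is u = 8/3.
P''(8/3) has the same sign as -3 < 0, so this is a local maximum.
P(8/3) = (3)·e^(-8/3) ≈ 0.2085.

0.2085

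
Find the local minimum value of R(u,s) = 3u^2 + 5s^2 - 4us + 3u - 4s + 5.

175/44

∂R/∂u = 6u - 4s + 3 = 0 and ∂R/∂s = -4u + 10s - 4 = 0, so (u, s) = (-7/22, 3/11).
The Hessian has R_{uu} = 6, R_{ss} = 10, R_{us} = -4, giving D = 44 > 0 with R_{uu} > 0, so the point is a local minimum.
R(-7/22, 3/11) = 175/44.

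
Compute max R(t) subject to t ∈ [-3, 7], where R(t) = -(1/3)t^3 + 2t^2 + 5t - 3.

Differentiating, R'(t) = -t^2 + 4t + 5; which vanishes at t = -1 and t = 5.
Evaluating at the critical points and endpoints: R(-3) = 9,  R(-1) = -17/3,  R(5) = 91/3,  R(7) = 47/3.
The maximum over the interval is 91/3, attained at t = 5.

91/3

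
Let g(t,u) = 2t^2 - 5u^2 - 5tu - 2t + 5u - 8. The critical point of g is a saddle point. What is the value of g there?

∂g/∂t = 4t - 5u - 2 = 0 and ∂g/∂u = -5t - 10u + 5 = 0, so (t, u) = (9/13, 2/13).
The Hessian has g_{tt} = 4, g_{uu} = -10, g_{tu} = -5, giving D = -65 < 0, so the point is a saddle point.
g(9/13, 2/13) = -108/13.

-108/13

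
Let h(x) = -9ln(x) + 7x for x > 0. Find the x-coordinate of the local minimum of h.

h'(x) = -9/x + 7 = 0 gives x = 9/7.
h''(x) = 9/x², which is positive for x > 0, so this is a local minimum.
h(9/7) = -9·ln(9/7) + 9 ≈ 6.7382.

9/7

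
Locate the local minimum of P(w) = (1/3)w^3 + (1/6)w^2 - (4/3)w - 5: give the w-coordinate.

1

P'(w) = w^2 + (1/3)w - 4/3. Setting P'(w) = 0 gives w ∈ {-4/3, 1}.
P''(w) = 2w + 1/3. P''(-4/3) = -7/3 < 0 ⇒ local maximum; P''(1) = 7/3 > 0 ⇒ local minimum.
The local minimum is P(1) = -35/6.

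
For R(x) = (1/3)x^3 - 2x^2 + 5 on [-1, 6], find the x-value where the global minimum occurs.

4

The derivative is x^2 - 4x, which vanishes at x = 0 and x = 4.
Evaluating at the critical points and endpoints: R(-1) = 8/3; R(0) = 5; R(4) = -17/3; R(6) = 5.
So the minimum is R(4) = -17/3.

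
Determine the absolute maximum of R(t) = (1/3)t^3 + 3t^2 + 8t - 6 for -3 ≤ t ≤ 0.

-6

The derivative is t^2 + 6t + 8, whose only zero in [-3, 0] is t = -2.
Candidates: R(-3) = -12; R(-2) = -38/3; R(0) = -6.
So the maximum is R(0) = -6.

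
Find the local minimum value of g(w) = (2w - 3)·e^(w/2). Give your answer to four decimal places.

Differentiating with the product rule gives g'(w) = (w + 1/2)·e^(w/2). Since e^(w/2) > 0, the only critical point is w = -1/2.
g''(-1/2) has the same sign as 1 > 0, so this is a local minimum.
g(-1/2) = (-4)·e^(-1/4) ≈ -3.1152.

-3.1152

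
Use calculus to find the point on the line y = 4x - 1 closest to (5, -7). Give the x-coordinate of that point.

-19/17

Minimize D(x)^2 = (x - 5)^2 + (4x + 6)^2.
d/dx[D^2] = 2(x - 5) + 2·4·(4x + 6) = 0 ⇒ x = -19/17.
Then y = -93/17 and the distance is √(676/17) ≈ 6.3059.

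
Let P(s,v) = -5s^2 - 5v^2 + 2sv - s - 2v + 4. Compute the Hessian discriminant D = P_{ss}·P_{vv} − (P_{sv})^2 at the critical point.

∂P/∂s = -10s + 2v - 1 = 0 and ∂P/∂v = 2s - 10v - 2 = 0, so (s, v) = (-7/48, -11/48).
The Hessian has P_{ss} = -10, P_{vv} = -10, P_{sv} = 2, giving D = 96 > 0 with P_{ss} < 0, so the point is a local maximum.
D = (-10)·(-10) − (2)^2 = 96.

96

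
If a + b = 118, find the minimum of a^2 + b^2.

With a + b = 118, a^2 + b^2 = a^2 + (118 − a)^2.
The derivative 2a − 2(118 − a) = 4a − 236 vanishes at a = 59; second derivative 4 > 0, a minimum.
The minimum is 2·(59)^2 = 6962.

6962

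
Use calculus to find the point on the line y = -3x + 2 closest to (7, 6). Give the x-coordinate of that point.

Minimize D(x)^2 = (x - 7)^2 + (-3x - 4)^2.
d/dx[D^2] = 2(x - 7) + 2·(-3)·(-3x - 4) = 0 ⇒ x = -1/2.
Then y = 7/2 and the distance is √(125/2) ≈ 7.9057.

-1/2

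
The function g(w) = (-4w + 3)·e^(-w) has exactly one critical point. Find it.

Differentiating with the product rule gives g'(w) = (4w - 7)·e^(-w). Since e^(-w) > 0, the only critical point is w = 7/4.
g''(7/4) has the same sign as 4 > 0, so this is a local minimum.
g(7/4) = (-4)·e^(-7/4) ≈ -0.6951.

7/4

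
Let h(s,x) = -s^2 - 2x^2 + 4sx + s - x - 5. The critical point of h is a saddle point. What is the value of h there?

∂h/∂s = -2s + 4x + 1 = 0 and ∂h/∂x = 4s - 4x - 1 = 0, so (s, x) = (0, -1/4).
The Hessian has h_{ss} = -2, h_{xx} = -4, h_{sx} = 4, giving D = -8 < 0, so the point is a saddle point.
h(0, -1/4) = -39/8.

-39/8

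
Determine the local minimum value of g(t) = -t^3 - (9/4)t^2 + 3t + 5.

-2

g'(t) = -3t^2 - (9/2)t + 3 = 0 at t = -2, 1/2.
g''(t) = -6t - 9/2. g''(-2) = 15/2 > 0 ⇒ local minimum; g''(1/2) = -15/2 < 0 ⇒ local maximum.
The local minimum is g(-2) = -2.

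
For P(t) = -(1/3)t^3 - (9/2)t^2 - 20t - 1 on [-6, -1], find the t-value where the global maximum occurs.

The derivative is -t^2 - 9t - 20, which vanishes at t = -5 and t = -4.
Compare values at every candidate in [-6, -1]: P(-6) = 29; P(-5) = 169/6; P(-4) = 85/3; P(-1) = 89/6.
So the maximum is P(-6) = 29.

-6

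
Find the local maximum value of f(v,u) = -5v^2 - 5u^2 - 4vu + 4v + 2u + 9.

206/21

∂f/∂v = -10v - 4u + 4 = 0 and ∂f/∂u = -4v - 10u + 2 = 0, so (v, u) = (8/21, 1/21).
The Hessian has f_{vv} = -10, f_{uu} = -10, f_{vu} = -4, giving D = 84 > 0 with f_{vv} < 0, so the point is a local maximum.
f(8/21, 1/21) = 206/21.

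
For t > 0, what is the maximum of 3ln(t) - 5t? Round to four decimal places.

-4.5325

R'(t) = 3/t − 5 = 0 gives t = 3/5.
R''(t) = -3/t², which is negative for t > 0, so this is a local maximum.
R(3/5) = 3·ln(3/5) - 3 ≈ -4.5325.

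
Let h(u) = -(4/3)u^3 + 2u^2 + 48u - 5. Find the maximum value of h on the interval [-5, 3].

121

h'(u) = -4u^2 + 4u + 48, whose only zero in [-5, 3] is u = -3.
Evaluating at the critical points and endpoints: h(-5) = -85/3, h(-3) = -95, h(3) = 121.
The maximum over the interval is 121, attained at u = 3.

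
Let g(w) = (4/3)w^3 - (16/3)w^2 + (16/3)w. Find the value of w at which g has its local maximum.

g'(w) = 4w^2 - (32/3)w + 16/3 = 0 at w = 2/3, 2.
Since g''(w) = 8w - 32/3, we get g''(2/3) = -16/3 < 0 ⇒ local maximum; g''(2) = 16/3 > 0 ⇒ local minimum.
So the local maximum value is g(2/3) = 128/81.

2/3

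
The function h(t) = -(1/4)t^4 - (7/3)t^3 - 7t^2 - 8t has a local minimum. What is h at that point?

h'(t) = -t^3 - 7t^2 - 14t - 8. Setting h'(t) = 0 gives t ∈ {-4, -2, -1}.
Second-derivative test with h''(t) = -3t^2 - 14t - 14: h''(-4) = -6 < 0 ⇒ local maximum; h''(-2) = 2 > 0 ⇒ local minimum; h''(-1) = -3 < 0 ⇒ local maximum.
So the local minimum value is h(-2) = 8/3.

8/3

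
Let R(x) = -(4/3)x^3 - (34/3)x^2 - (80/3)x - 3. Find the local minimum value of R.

23/3

Critical points: R'(x) = -4x^2 - (68/3)x - 80/3 vanishes at x = -4, -5/3.
Second-derivative test with R''(x) = -8x - 68/3: R''(-4) = 28/3 > 0 ⇒ local minimum; R''(-5/3) = -28/3 < 0 ⇒ local maximum.
Thus R has its local minimum at x = -4, with value 23/3.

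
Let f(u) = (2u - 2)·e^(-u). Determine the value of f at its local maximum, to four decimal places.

0.2707

By the product rule, f'(u) = (-2u + 4)·e^(-u). Since e^(-u) > 0, the only critical point is u = 2.
f''(2) has the same sign as -2 < 0, so this is a local maximum.
f(2) = (2)·e^(-2) ≈ 0.2707.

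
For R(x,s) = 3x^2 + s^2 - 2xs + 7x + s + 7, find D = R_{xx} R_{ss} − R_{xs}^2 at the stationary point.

∂R/∂x = 6x - 2s + 7 = 0 and ∂R/∂s = -2x + 2s + 1 = 0, so (x, s) = (-2, -5/2).
The Hessian has R_{xx} = 6, R_{ss} = 2, R_{xs} = -2, giving D = 8 > 0 with R_{xx} > 0, so the point is a local minimum.
D = (6)·(2) − (-2)^2 = 8.

8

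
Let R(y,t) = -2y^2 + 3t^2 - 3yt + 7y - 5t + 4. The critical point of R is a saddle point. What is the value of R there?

∂R/∂y = -4y - 3t + 7 = 0 and ∂R/∂t = -3y + 6t - 5 = 0, so (y, t) = (9/11, 41/33).
The Hessian has R_{yy} = -4, R_{tt} = 6, R_{yt} = -3, giving D = -33 < 0, so the point is a saddle point.
R(9/11, 41/33) = 124/33.

124/33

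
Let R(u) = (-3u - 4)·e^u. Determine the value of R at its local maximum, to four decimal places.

0.2909

Differentiating with the product rule gives R'(u) = (-3u - 7)·e^u. Since e^u > 0, the only critical point is u = -7/3.
R''(-7/3) has the same sign as -3 < 0, so this is a local maximum.
R(-7/3) = (3)·e^(-7/3) ≈ 0.2909.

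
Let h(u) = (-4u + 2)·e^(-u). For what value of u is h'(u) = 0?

By the product rule, h'(u) = (4u - 6)·e^(-u). Since e^(-u) > 0, the only critical point is u = 3/2.
h''(3/2) has the same sign as 4 > 0, so this is a local minimum.
h(3/2) = (-4)·e^(-3/2) ≈ -0.8925.

3/2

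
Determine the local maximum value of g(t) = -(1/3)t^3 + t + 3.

11/3

Critical points: g'(t) = -t^2 + 1 vanishes at t = -1, 1.
g''(t) = -2t. g''(-1) = 2 > 0 ⇒ local minimum; g''(1) = -2 < 0 ⇒ local maximum.
So the local maximum value is g(1) = 11/3.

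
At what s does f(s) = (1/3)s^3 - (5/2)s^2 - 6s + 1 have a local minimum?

6

f'(s) = s^2 - 5s - 6. Setting f'(s) = 0 gives s ∈ {-1, 6}.
f''(s) = 2s - 5. f''(-1) = -7 < 0 ⇒ local maximum; f''(6) = 7 > 0 ⇒ local minimum.
Thus f has its local minimum at s = 6, with value -53.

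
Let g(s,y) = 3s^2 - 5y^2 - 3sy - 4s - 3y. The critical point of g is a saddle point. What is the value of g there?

∂g/∂s = 6s - 3y - 4 = 0 and ∂g/∂y = -3s - 10y - 3 = 0, so (s, y) = (31/69, -10/23).
The Hessian has g_{ss} = 6, g_{yy} = -10, g_{sy} = -3, giving D = -69 < 0, so the point is a saddle point.
g(31/69, -10/23) = -17/69.

-17/69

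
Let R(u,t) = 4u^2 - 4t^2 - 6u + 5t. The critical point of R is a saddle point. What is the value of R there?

-11/16

∂R/∂u = 8u - 6 = 0 and ∂R/∂t = -8t + 5 = 0, so (u, t) = (3/4, 5/8).
The Hessian has R_{uu} = 8, R_{tt} = -8, R_{ut} = 0, giving D = -64 < 0, so the point is a saddle point.
R(3/4, 5/8) = -11/16.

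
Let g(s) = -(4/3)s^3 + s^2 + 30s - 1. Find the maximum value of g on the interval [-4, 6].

62

The derivative is -4s^2 + 2s + 30, which vanishes at s = -5/2 and s = 3.
Compare values at every candidate in [-4, 6]: g(-4) = -59/3,  g(-5/2) = -587/12,  g(3) = 62,  g(6) = -73.
Hence the absolute maximum is 62 at s = 3.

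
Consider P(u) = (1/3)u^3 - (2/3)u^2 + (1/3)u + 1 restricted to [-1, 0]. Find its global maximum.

1

P'(u) = u^2 - (4/3)u + 1/3, which has no zeros in [-1, 0].
Evaluating at the critical points and endpoints: P(-1) = -1/3, P(0) = 1.
The maximum over the interval is 1, attained at u = 0.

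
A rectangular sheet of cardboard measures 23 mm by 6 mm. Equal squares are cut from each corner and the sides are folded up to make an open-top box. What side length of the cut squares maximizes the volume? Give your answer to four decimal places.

1.3893

With cut size x, the volume is V(x) = x(23 − 2x)(6 − 2x) for 0 < x < 3.
V'(x) = 12x^2 − 116x + 138. Setting V'(x) = 0 gives x ≈ 1.3893 (the root in (0, 3)).
V''(x) = 24x − 116 is negative there, so this is the maximum; V ≈ 90.5007.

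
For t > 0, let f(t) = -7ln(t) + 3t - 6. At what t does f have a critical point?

7/3

f'(t) = -7/t + 3 = 0 gives t = 7/3.
f''(t) = 7/t², which is positive for t > 0, so this is a local minimum.
f(7/3) = -7·ln(7/3) + 7 - 6 ≈ -4.9311.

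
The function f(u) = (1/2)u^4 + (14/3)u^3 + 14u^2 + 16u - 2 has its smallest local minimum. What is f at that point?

-38/3

f'(u) = 2u^3 + 14u^2 + 28u + 16 = 0 at u = -4, -2, -1.
f''(u) = 6u^2 + 28u + 28. f''(-4) = 12 > 0 ⇒ local minimum; f''(-2) = -4 < 0 ⇒ local maximum; f''(-1) = 6 > 0 ⇒ local minimum.
Thus f has its smallest local minimum at u = -4, with value -38/3.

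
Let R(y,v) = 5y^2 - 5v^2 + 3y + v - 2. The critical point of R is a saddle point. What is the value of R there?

-12/5

∂R/∂y = 10y + 3 = 0 and ∂R/∂v = -10v + 1 = 0, so (y, v) = (-3/10, 1/10).
The Hessian has R_{yy} = 10, R_{vv} = -10, R_{yv} = 0, giving D = -100 < 0, so the point is a saddle point.
R(-3/10, 1/10) = -12/5.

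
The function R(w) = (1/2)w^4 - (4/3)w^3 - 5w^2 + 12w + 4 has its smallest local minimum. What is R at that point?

R'(w) = 2w^3 - 4w^2 - 10w + 12 = 0 at w = -2, 1, 3.
Since R''(w) = 6w^2 - 8w - 10, we get R''(-2) = 30 > 0 ⇒ local minimum; R''(1) = -12 < 0 ⇒ local maximum; R''(3) = 20 > 0 ⇒ local minimum.
The smallest local minimum is R(-2) = -64/3.

-64/3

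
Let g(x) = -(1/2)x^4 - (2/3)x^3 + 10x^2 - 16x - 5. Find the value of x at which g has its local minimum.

1

g'(x) = -2x^3 - 2x^2 + 20x - 16. Setting g'(x) = 0 gives x ∈ {-4, 1, 2}.
Second-derivative test with g''(x) = -6x^2 - 4x + 20: g''(-4) = -60 < 0 ⇒ local maximum; g''(1) = 10 > 0 ⇒ local minimum; g''(2) = -12 < 0 ⇒ local maximum.
So the local minimum value is g(1) = -73/6.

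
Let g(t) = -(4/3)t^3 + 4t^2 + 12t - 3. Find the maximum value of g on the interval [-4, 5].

295/3

g'(t) = -4t^2 + 8t + 12, which vanishes at t = -1 and t = 3.
Evaluating at the critical points and endpoints: g(-4) = 295/3; g(-1) = -29/3; g(3) = 33; g(5) = -29/3.
Hence the absolute maximum is 295/3 at t = -4.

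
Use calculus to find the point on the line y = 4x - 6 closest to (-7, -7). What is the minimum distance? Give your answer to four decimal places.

Minimize D(x)^2 = (x + 7)^2 + (4x + 1)^2.
d/dx[D^2] = 2(x + 7) + 2·4·(4x + 1) = 0 ⇒ x = -11/17.
Then y = -146/17 and the distance is √(729/17) ≈ 6.5485.

6.5485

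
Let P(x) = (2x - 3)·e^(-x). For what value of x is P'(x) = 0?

5/2

By the product rule, P'(x) = (-2x + 5)·e^(-x). Since e^(-x) > 0, the only critical point is x = 5/2.
P''(5/2) has the same sign as -2 < 0, so this is a local maximum.
P(5/2) = (2)·e^(-5/2) ≈ 0.1642.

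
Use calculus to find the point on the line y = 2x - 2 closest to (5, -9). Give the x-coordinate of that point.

Minimize D(x)^2 = (x - 5)^2 + (2x + 7)^2.
d/dx[D^2] = 2(x - 5) + 2·2·(2x + 7) = 0 ⇒ x = -9/5.
Then y = -28/5 and the distance is √(289/5) ≈ 7.6026.

-9/5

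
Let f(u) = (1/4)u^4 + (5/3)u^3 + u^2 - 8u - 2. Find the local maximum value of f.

Critical points: f'(u) = u^3 + 5u^2 + 2u - 8 vanishes at u = -4, -2, 1.
f''(u) = 3u^2 + 10u + 2. f''(-4) = 10 > 0 ⇒ local minimum; f''(-2) = -6 < 0 ⇒ local maximum; f''(1) = 15 > 0 ⇒ local minimum.
So the local maximum value is f(-2) = 26/3.

26/3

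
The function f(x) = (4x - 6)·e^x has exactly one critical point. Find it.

1/2

f'(x) = 4·e^x + (4x - 6)·1·e^x = (4x - 2)·e^x. Since e^x > 0, the only critical point is x = 1/2.
f''(1/2) has the same sign as 4 > 0, so this is a local minimum.
f(1/2) = (-4)·e^(1/2) ≈ -6.5949.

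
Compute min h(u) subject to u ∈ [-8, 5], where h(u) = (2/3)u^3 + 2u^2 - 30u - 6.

-60

Differentiating, h'(u) = 2u^2 + 4u - 30; which vanishes at u = -5 and u = 3.
Candidates: h(-8) = 62/3,  h(-5) = 332/3,  h(3) = -60,  h(5) = -68/3.
The minimum over the interval is -60, attained at u = 3.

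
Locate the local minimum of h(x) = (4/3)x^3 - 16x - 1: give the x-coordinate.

2

h'(x) = 4x^2 - 16. Setting h'(x) = 0 gives x ∈ {-2, 2}.
Since h''(x) = 8x, we get h''(-2) = -16 < 0 ⇒ local maximum; h''(2) = 16 > 0 ⇒ local minimum.
Thus h has its local minimum at x = 2, with value -67/3.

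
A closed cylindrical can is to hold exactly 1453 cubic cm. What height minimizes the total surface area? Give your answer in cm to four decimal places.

With radius r and height h, πr²h = 1453 so h = 1453/(πr²), and S(r) = 2πr² + 2πrh = 2πr² + 2·1453/r.
S'(r) = 4πr − 2·1453/r² = 0 ⇒ r³ = 1453/(2π), so r ≈ 6.1380 and h = 2r ≈ 12.2760.
S''(r) = 4π + 4·1453/r³ > 0, so this is the minimum; S ≈ 710.1634.

12.2760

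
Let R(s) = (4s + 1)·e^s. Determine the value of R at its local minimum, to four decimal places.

-1.1460

R'(s) = 4·e^s + (4s + 1)·1·e^s = (4s + 5)·e^s. Since e^s > 0, the only critical point is s = -5/4.
R''(-5/4) has the same sign as 4 > 0, so this is a local minimum.
R(-5/4) = (-4)·e^(-5/4) ≈ -1.1460.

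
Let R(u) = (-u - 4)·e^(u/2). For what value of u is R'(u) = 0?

-6

R'(u) = (-1)·e^(u/2) + (-u - 4)·(1/2)·e^(u/2) = (-(1/2)u - 3)·e^(u/2). Since e^(u/2) > 0, the only critical point is u = -6.
R''(-6) has the same sign as -1/2 < 0, so this is a local maximum.
R(-6) = (2)·e^(-3) ≈ 0.0996.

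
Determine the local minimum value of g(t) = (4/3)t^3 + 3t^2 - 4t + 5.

g'(t) = 4t^2 + 6t - 4 = 0 at t = -2, 1/2.
Since g''(t) = 8t + 6, we get g''(-2) = -10 < 0 ⇒ local maximum; g''(1/2) = 10 > 0 ⇒ local minimum.
Thus g has its local minimum at t = 1/2, with value 47/12.

47/12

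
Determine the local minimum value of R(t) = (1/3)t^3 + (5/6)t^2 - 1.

Critical points: R'(t) = t^2 + (5/3)t vanishes at t = -5/3, 0.
Second-derivative test with R''(t) = 2t + 5/3: R''(-5/3) = -5/3 < 0 ⇒ local maximum; R''(0) = 5/3 > 0 ⇒ local minimum.
So the local minimum value is R(0) = -1.

-1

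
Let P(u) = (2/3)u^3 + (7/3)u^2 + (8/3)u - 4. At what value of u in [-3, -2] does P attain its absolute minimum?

Differentiating, P'(u) = 2u^2 + (14/3)u + 8/3; which has no zeros in [-3, -2].
Evaluating at the critical points and endpoints: P(-3) = -9, P(-2) = -16/3.
So the minimum is P(-3) = -9.

-3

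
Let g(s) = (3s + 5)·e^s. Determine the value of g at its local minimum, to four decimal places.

-0.2085

g'(s) = 3·e^s + (3s + 5)·1·e^s = (3s + 8)·e^s. Since e^s > 0, the only critical point is s = -8/3.
g''(-8/3) has the same sign as 3 > 0, so this is a local minimum.
g(-8/3) = (-3)·e^(-8/3) ≈ -0.2085.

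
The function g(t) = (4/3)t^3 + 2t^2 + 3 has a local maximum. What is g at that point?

Critical points: g'(t) = 4t^2 + 4t vanishes at t = -1, 0.
Second-derivative test with g''(t) = 8t + 4: g''(-1) = -4 < 0 ⇒ local maximum; g''(0) = 4 > 0 ⇒ local minimum.
The local maximum is g(-1) = 11/3.

11/3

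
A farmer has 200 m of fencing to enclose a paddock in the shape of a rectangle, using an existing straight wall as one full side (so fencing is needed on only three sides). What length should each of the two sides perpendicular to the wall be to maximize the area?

Let the sides perpendicular to the wall have length x and the parallel side y, so 2x + y = 200 and the area is A = xy = x(200 − 2x).
A'(x) = 200 − 4x = 0 gives x = 50, and A''(x) = −4 < 0 confirms a maximum.
Then y = 200 − 2·50 = 100 and A = 5000.

50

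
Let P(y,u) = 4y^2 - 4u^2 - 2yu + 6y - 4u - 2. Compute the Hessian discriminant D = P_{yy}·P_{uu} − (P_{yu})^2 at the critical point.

∂P/∂y = 8y - 2u + 6 = 0 and ∂P/∂u = -2y - 8u - 4 = 0, so (y, u) = (-14/17, -5/17).
The Hessian has P_{yy} = 8, P_{uu} = -8, P_{yu} = -2, giving D = -68 < 0, so the point is a saddle point.
D = (8)·(-8) − (-2)^2 = -68.

-68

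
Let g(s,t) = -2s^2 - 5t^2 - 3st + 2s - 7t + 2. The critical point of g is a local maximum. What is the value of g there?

∂g/∂s = -4s - 3t + 2 = 0 and ∂g/∂t = -3s - 10t - 7 = 0, so (s, t) = (41/31, -34/31).
The Hessian has g_{ss} = -4, g_{tt} = -10, g_{st} = -3, giving D = 31 > 0 with g_{ss} < 0, so the point is a local maximum.
g(41/31, -34/31) = 222/31.

222/31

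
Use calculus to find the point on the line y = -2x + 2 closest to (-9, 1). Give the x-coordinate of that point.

-7/5

Minimize D(x)^2 = (x + 9)^2 + (-2x + 1)^2.
d/dx[D^2] = 2(x + 9) + 2·(-2)·(-2x + 1) = 0 ⇒ x = -7/5.
Then y = 24/5 and the distance is √(361/5) ≈ 8.4971.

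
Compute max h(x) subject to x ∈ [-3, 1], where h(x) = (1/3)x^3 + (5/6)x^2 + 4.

31/6

The derivative is x^2 + (5/3)x, which vanishes at x = -5/3 and x = 0.
Evaluating at the critical points and endpoints: h(-3) = 5/2, h(-5/3) = 773/162, h(0) = 4, h(1) = 31/6.
The maximum over the interval is 31/6, attained at x = 1.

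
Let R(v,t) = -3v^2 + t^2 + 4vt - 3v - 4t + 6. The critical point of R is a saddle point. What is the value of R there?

∂R/∂v = -6v + 4t - 3 = 0 and ∂R/∂t = 4v + 2t - 4 = 0, so (v, t) = (5/14, 9/7).
The Hessian has R_{vv} = -6, R_{tt} = 2, R_{vt} = 4, giving D = -28 < 0, so the point is a saddle point.
R(5/14, 9/7) = 81/28.

81/28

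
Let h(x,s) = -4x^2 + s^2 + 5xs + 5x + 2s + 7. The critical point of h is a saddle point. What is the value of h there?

∂h/∂x = -8x + 5s + 5 = 0 and ∂h/∂s = 5x + 2s + 2 = 0, so (x, s) = (0, -1).
The Hessian has h_{xx} = -8, h_{ss} = 2, h_{xs} = 5, giving D = -41 < 0, so the point is a saddle point.
h(0, -1) = 6.

6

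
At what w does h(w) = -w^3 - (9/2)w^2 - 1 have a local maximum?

0

h'(w) = -3w^2 - 9w = 0 at w = -3, 0.
Since h''(w) = -6w - 9, we get h''(-3) = 9 > 0 ⇒ local minimum; h''(0) = -9 < 0 ⇒ local maximum.
Thus h has its local maximum at w = 0, with value -1.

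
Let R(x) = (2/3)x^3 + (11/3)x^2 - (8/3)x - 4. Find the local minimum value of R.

R'(x) = 2x^2 + (22/3)x - 8/3 = 0 at x = -4, 1/3.
Since R''(x) = 4x + 22/3, we get R''(-4) = -26/3 < 0 ⇒ local maximum; R''(1/3) = 26/3 > 0 ⇒ local minimum.
So the local minimum value is R(1/3) = -361/81.

-361/81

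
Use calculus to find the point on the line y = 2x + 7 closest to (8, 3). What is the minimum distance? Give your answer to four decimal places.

8.9443

Minimize D(x)^2 = (x - 8)^2 + (2x + 4)^2.
d/dx[D^2] = 2(x - 8) + 2·2·(2x + 4) = 0 ⇒ x = 0.
Then y = 7 and the distance is √(80) ≈ 8.9443.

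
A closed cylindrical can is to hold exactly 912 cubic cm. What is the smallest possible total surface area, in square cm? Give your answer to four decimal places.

With radius r and height h, πr²h = 912 so h = 912/(πr²), and S(r) = 2πr² + 2πrh = 2πr² + 2·912/r.
S'(r) = 4πr − 2·912/r² = 0 ⇒ r³ = 912/(2π), so r ≈ 5.2554 and h = 2r ≈ 10.5108.
S''(r) = 4π + 4·912/r³ > 0, so this is the minimum; S ≈ 520.6083.

520.6083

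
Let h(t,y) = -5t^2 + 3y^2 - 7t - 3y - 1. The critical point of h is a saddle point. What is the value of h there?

7/10

∂h/∂t = -10t - 7 = 0 and ∂h/∂y = 6y - 3 = 0, so (t, y) = (-7/10, 1/2).
The Hessian has h_{tt} = -10, h_{yy} = 6, h_{ty} = 0, giving D = -60 < 0, so the point is a saddle point.
h(-7/10, 1/2) = 7/10.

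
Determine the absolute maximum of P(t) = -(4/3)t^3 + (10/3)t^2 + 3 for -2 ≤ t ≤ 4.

27

The derivative is -4t^2 + (20/3)t, which vanishes at t = 0 and t = 5/3.
Evaluating at the critical points and endpoints: P(-2) = 27; P(0) = 3; P(5/3) = 493/81; P(4) = -29.
So the maximum is P(-2) = 27.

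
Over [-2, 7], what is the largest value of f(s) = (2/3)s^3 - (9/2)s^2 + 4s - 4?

193/6

f'(s) = 2s^2 - 9s + 4, which vanishes at s = 1/2 and s = 4.
Candidates: f(-2) = -106/3; f(1/2) = -73/24; f(4) = -52/3; f(7) = 193/6.
So the maximum is f(7) = 193/6.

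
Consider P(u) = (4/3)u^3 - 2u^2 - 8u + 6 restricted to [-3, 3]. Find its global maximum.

P'(u) = 4u^2 - 4u - 8, which vanishes at u = -1 and u = 2.
Candidates: P(-3) = -24; P(-1) = 32/3; P(2) = -22/3; P(3) = 0.
So the maximum is P(-1) = 32/3.

32/3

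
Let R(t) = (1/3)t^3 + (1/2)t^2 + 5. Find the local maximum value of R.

Critical points: R'(t) = t^2 + t vanishes at t = -1, 0.
Second-derivative test with R''(t) = 2t + 1: R''(-1) = -1 < 0 ⇒ local maximum; R''(0) = 1 > 0 ⇒ local minimum.
Thus R has its local maximum at t = -1, with value 31/6.

31/6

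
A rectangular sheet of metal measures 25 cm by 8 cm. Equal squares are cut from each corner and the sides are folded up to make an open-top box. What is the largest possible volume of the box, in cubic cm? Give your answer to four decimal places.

With cut size x, the volume is V(x) = x(25 − 2x)(8 − 2x) for 0 < x < 4.
V'(x) = 12x^2 − 132x + 200. Setting V'(x) = 0 gives x ≈ 1.8144 (the root in (0, 4)).
V''(x) = 24x − 132 is negative there, so this is the maximum; V ≈ 169.4972.

169.4972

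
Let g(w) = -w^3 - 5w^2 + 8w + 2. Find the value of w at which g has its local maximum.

Critical points: g'(w) = -3w^2 - 10w + 8 vanishes at w = -4, 2/3.
Since g''(w) = -6w - 10, we get g''(-4) = 14 > 0 ⇒ local minimum; g''(2/3) = -14 < 0 ⇒ local maximum.
The local maximum is g(2/3) = 130/27.

2/3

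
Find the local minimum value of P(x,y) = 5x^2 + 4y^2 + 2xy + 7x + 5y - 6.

∂P/∂x = 10x + 2y + 7 = 0 and ∂P/∂y = 2x + 8y + 5 = 0, so (x, y) = (-23/38, -9/19).
The Hessian has P_{xx} = 10, P_{yy} = 8, P_{xy} = 2, giving D = 76 > 0 with P_{xx} > 0, so the point is a local minimum.
P(-23/38, -9/19) = -707/76.

-707/76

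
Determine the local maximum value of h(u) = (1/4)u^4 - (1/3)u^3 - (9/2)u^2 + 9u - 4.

Critical points: h'(u) = u^3 - u^2 - 9u + 9 vanishes at u = -3, 1, 3.
Since h''(u) = 3u^2 - 2u - 9, we get h''(-3) = 24 > 0 ⇒ local minimum; h''(1) = -8 < 0 ⇒ local maximum; h''(3) = 12 > 0 ⇒ local minimum.
Thus h has its local maximum at u = 1, with value 5/12.

5/12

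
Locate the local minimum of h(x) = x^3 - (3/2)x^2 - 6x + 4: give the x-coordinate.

Critical points: h'(x) = 3x^2 - 3x - 6 vanishes at x = -1, 2.
Second-derivative test with h''(x) = 6x - 3: h''(-1) = -9 < 0 ⇒ local maximum; h''(2) = 9 > 0 ⇒ local minimum.
Thus h has its local minimum at x = 2, with value -6.

2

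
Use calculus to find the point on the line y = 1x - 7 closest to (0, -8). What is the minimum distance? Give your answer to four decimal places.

0.7071

Minimize D(x)^2 = (x + 0)^2 + (x + 1)^2.
d/dx[D^2] = 2(x + 0) + 2·1·(x + 1) = 0 ⇒ x = -1/2.
Then y = -15/2 and the distance is √(1/2) ≈ 0.7071.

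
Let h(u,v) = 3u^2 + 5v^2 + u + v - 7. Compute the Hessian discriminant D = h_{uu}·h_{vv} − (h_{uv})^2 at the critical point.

∂h/∂u = 6u + 1 = 0 and ∂h/∂v = 10v + 1 = 0, so (u, v) = (-1/6, -1/10).
The Hessian has h_{uu} = 6, h_{vv} = 10, h_{uv} = 0, giving D = 60 > 0 with h_{uu} > 0, so the point is a local minimum.
D = (6)·(10) − (0)^2 = 60.

60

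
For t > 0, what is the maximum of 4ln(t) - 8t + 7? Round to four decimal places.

0.2274

g'(t) = 4/t − 8 = 0 gives t = 1/2.
g''(t) = -4/t², which is negative for t > 0, so this is a local maximum.
g(1/2) = 4·ln(1/2) - 4 + 7 ≈ 0.2274.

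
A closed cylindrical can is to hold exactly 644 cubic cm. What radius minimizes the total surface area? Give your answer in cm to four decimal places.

With radius r and height h, πr²h = 644 so h = 644/(πr²), and S(r) = 2πr² + 2πrh = 2πr² + 2·644/r.
S'(r) = 4πr − 2·644/r² = 0 ⇒ r³ = 644/(2π), so r ≈ 4.6799 and h = 2r ≈ 9.3598.
S''(r) = 4π + 4·644/r³ > 0, so this is the minimum; S ≈ 412.8305.

4.6799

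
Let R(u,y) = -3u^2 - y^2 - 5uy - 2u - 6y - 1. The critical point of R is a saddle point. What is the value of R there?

-5

∂R/∂u = -6u - 5y - 2 = 0 and ∂R/∂y = -5u - 2y - 6 = 0, so (u, y) = (-2, 2).
The Hessian has R_{uu} = -6, R_{yy} = -2, R_{uy} = -5, giving D = -13 < 0, so the point is a saddle point.
R(-2, 2) = -5.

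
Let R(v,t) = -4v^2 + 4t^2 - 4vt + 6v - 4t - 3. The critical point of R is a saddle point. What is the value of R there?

-16/5

∂R/∂v = -8v - 4t + 6 = 0 and ∂R/∂t = -4v + 8t - 4 = 0, so (v, t) = (2/5, 7/10).
The Hessian has R_{vv} = -8, R_{tt} = 8, R_{vt} = -4, giving D = -80 < 0, so the point is a saddle point.
R(2/5, 7/10) = -16/5.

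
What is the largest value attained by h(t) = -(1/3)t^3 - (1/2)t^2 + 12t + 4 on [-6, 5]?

53/2

The derivative is -t^2 - t + 12, which vanishes at t = -4 and t = 3.
Evaluating at the critical points and endpoints: h(-6) = -14; h(-4) = -92/3; h(3) = 53/2; h(5) = 59/6.
The maximum over the interval is 53/2, attained at t = 3.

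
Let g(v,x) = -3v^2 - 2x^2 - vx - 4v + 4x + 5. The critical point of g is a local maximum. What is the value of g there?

∂g/∂v = -6v - x - 4 = 0 and ∂g/∂x = -v - 4x + 4 = 0, so (v, x) = (-20/23, 28/23).
The Hessian has g_{vv} = -6, g_{xx} = -4, g_{vx} = -1, giving D = 23 > 0 with g_{vv} < 0, so the point is a local maximum.
g(-20/23, 28/23) = 211/23.

211/23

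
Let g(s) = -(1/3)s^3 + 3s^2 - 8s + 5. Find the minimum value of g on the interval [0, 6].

g'(s) = -s^2 + 6s - 8, which vanishes at s = 2 and s = 4.
Candidates: g(0) = 5, g(2) = -5/3, g(4) = -1/3, g(6) = -7.
Hence the absolute minimum is -7 at s = 6.

-7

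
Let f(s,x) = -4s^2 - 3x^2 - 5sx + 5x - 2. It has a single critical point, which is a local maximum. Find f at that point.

54/23

∂f/∂s = -8s - 5x = 0 and ∂f/∂x = -5s - 6x + 5 = 0, so (s, x) = (-25/23, 40/23).
The Hessian has f_{ss} = -8, f_{xx} = -6, f_{sx} = -5, giving D = 23 > 0 with f_{ss} < 0, so the point is a local maximum.
f(-25/23, 40/23) = 54/23.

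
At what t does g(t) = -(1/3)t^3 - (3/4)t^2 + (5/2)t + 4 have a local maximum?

1

g'(t) = -t^2 - (3/2)t + 5/2. Setting g'(t) = 0 gives t ∈ {-5/2, 1}.
Second-derivative test with g''(t) = -2t - 3/2: g''(-5/2) = 7/2 > 0 ⇒ local minimum; g''(1) = -7/2 < 0 ⇒ local maximum.
The local maximum is g(1) = 65/12.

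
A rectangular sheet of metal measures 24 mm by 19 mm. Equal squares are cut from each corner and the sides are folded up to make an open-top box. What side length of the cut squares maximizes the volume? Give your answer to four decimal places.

With cut size x, the volume is V(x) = x(24 − 2x)(19 − 2x) for 0 < x < 9.5.
V'(x) = 12x^2 − 172x + 456. Setting V'(x) = 0 gives x ≈ 3.5114 (the root in (0, 9.5)).
V''(x) = 24x − 172 is negative there, so this is the maximum; V ≈ 714.0057.

3.5114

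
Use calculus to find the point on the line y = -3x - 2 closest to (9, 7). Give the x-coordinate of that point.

-9/5

Minimize D(x)^2 = (x - 9)^2 + (-3x - 9)^2.
d/dx[D^2] = 2(x - 9) + 2·(-3)·(-3x - 9) = 0 ⇒ x = -9/5.
Then y = 17/5 and the distance is √(648/5) ≈ 11.3842.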